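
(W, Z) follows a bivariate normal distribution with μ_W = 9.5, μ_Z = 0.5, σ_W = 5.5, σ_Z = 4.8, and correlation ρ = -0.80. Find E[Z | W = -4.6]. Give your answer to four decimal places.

E[Z | W=x] = μ_Z + ρ(σ_Z/σ_W)(x − μ_W) for jointly normal variables.
E[Z | W=-4.6] = 0.5 + (-0.80)·(4.8/5.5)·(-4.6 − (9.5)) = 0.5 + (-0.698182)·(-14.1) = 10.3444.

10.3444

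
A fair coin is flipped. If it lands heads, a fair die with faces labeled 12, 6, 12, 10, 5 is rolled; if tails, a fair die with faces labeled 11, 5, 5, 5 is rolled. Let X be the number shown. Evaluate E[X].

E[X | heads] = (12+6+12+10+5)/5 = 9.
E[X | tails] = (11+5+5+5)/4 = 13/2.
By the law of total expectation,
E[X] = (1/2)·(9) + (1/2)·(13/2) = 31/4.

31/4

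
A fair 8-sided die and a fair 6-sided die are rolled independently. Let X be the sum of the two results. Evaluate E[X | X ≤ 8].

P(X ≤ 8) = 9/16.
Σ over the event: 2·1/48 + 3·1/24 + 4·1/16 + 5·1/12 + 6·5/48 + 7·1/8 + 8·1/8 = 10/3.
E[X | X ≤ 8] = (10/3) / (9/16) = 160/27.

160/27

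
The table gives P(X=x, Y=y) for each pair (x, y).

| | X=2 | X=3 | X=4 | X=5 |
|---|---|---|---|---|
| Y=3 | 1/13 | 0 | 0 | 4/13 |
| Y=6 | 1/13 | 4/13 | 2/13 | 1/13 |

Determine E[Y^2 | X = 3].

P(X = 3) = 4/13.
Σ Y^2·P over the event = 36·(4/13) = 144/13.
E[Y^2 | X = 3] = (144/13) / (4/13) = 36.

36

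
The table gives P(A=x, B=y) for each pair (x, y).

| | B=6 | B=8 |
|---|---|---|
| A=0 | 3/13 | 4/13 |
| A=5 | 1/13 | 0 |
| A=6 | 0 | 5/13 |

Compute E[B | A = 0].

50/7

P(A = 0) = 7/13.
Σ B·P over the event = 6·(3/13) + 8·(4/13) = 50/13.
E[B | A = 0] = (50/13) / (7/13) = 50/7.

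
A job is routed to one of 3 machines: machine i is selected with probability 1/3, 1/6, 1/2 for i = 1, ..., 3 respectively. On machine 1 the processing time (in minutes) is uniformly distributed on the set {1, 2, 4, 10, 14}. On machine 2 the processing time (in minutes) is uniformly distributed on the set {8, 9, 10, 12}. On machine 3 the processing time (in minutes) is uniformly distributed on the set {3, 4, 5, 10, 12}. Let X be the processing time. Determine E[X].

851/120

E[X | machine 1] = (1+2+4+10+14)/5 = 31/5.
E[X | machine 2] = (8+9+10+12)/4 = 39/4.
E[X | machine 3] = (3+4+5+10+12)/5 = 34/5.
E[X] = (1/3)·(31/5) + (1/6)·(39/4) + (1/2)·(34/5) = 851/120.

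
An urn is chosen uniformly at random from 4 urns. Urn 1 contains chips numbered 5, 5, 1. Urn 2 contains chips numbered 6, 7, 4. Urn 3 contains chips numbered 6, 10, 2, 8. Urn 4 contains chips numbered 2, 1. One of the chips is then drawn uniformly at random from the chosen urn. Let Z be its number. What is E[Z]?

13/3

E[Z | urn 1] = (5+5+1)/3 = 11/3.
E[Z | urn 2] = (6+7+4)/3 = 17/3.
E[Z | urn 3] = (6+10+2+8)/4 = 13/2.
E[Z | urn 4] = (2+1)/2 = 3/2.
E[Z] = (1/4)·(11/3) + (1/4)·(17/3) + (1/4)·(13/2) + (1/4)·(3/2) = 13/3.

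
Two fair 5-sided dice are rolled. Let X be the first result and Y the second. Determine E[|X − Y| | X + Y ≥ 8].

1

Outcomes with X + Y ≥ 8: (3,5), (4,4), (4,5), (5,3), (5,4), (5,5), each with probability 1/25.
E[|X − Y| | X + Y ≥ 8] = (2 + 0 + 1 + 2 + 1 + 0) / 6 = 1.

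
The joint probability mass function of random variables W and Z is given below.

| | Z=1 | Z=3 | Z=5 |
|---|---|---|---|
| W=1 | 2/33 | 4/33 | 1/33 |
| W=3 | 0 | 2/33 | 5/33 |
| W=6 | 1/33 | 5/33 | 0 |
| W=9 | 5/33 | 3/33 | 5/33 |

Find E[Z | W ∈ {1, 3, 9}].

P(W ∈ {1, 3, 9}) = 9/11.
Σ Z·P over the event = 1·(2/33) + 3·(4/33) + 5·(1/33) + 3·(2/33) + 5·(5/33) + 1·(5/33) + 3·(3/33) + 5·(5/33) = 89/33.
E[Z | W ∈ {1, 3, 9}] = (89/33) / (9/11) = 89/27.

89/27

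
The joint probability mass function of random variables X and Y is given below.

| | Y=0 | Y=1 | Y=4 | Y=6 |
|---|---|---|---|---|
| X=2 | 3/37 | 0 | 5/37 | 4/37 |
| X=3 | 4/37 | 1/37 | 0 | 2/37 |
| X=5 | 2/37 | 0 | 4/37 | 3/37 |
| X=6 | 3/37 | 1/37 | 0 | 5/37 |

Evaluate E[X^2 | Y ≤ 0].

103/6

P(Y ≤ 0) = 12/37.
Summing X^2·P(X=x,Y=y) over the conditioning event gives 206/37.
E[X^2 | Y ≤ 0] = (206/37) / (12/37) = 103/6.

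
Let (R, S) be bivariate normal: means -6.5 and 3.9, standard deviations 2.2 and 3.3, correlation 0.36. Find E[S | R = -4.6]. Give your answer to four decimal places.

4.9260

For a bivariate normal, E[S | R=x] = μ_S + ρ·(σ_S/σ_R)·(x − μ_R).
E[S | R=-4.6] = 3.9 + (0.36)·(3.3/2.2)·(-4.6 − (-6.5)) = 3.9 + (0.54)·(1.9) = 4.9260.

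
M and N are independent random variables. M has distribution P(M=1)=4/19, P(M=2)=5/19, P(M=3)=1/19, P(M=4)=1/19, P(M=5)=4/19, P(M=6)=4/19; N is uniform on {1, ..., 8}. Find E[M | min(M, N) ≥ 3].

51/10

P(min(M, N) ≥ 3) = 15/38.
Summing M·P(x,y) over outcomes with min(M, N) ≥ 3 gives 153/76.
E[M | min(M, N) ≥ 3] = (153/76) / (15/38) = 51/10.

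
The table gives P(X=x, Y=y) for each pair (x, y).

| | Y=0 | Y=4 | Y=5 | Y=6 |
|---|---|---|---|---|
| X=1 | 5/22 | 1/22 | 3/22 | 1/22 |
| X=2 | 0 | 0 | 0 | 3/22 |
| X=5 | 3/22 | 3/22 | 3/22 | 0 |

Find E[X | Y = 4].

4

P(Y = 4) = 2/11.
Σ X·P over the event = 1·(1/22) + 5·(3/22) = 8/11.
E[X | Y = 4] = (8/11) / (2/11) = 4.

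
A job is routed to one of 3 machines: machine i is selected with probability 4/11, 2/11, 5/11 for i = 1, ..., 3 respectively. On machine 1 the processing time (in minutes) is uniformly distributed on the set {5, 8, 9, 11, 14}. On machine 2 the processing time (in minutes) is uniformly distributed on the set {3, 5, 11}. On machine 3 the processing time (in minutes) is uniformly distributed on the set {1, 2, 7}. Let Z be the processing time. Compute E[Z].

E[Z | machine 1] = (5+8+9+11+14)/5 = 47/5.
E[Z | machine 2] = (3+5+11)/3 = 19/3.
E[Z | machine 3] = (1+2+7)/3 = 10/3.
E[Z] = (4/11)·(47/5) + (2/11)·(19/3) + (5/11)·(10/3) = 1004/165.

1004/165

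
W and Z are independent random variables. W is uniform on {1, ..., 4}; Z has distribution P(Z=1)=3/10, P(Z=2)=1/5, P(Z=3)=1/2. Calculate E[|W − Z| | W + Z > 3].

41/32

P(W + Z > 3) = 4/5.
Summing |W−Z|·P(x,y) over outcomes with W + Z > 3 gives 41/40.
E[|W − Z| | W + Z > 3] = (41/40) / (4/5) = 41/32.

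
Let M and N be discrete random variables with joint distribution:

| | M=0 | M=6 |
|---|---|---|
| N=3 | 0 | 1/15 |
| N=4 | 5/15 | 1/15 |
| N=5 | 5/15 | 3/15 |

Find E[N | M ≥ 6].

P(M ≥ 6) = 1/3.
Σ N·P over the event = 3·(1/15) + 4·(1/15) + 5·(3/15) = 22/15.
E[N | M ≥ 6] = (22/15) / (1/3) = 22/5.

22/5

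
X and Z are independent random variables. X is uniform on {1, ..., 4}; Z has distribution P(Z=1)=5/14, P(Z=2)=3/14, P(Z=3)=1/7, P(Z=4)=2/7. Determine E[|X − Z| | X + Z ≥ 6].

P(X + Z ≥ 6) = 19/56.
Summing |X−Z|·P(x,y) over outcomes with X + Z ≥ 6 gives 5/14.
E[|X − Z| | X + Z ≥ 6] = (5/14) / (19/56) = 20/19.

20/19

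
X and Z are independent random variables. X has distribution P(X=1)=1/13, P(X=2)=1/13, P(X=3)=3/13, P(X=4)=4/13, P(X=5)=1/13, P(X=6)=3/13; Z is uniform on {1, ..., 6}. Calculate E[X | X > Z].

P(X > Z) = 19/39.
Summing X·P(x,y) over outcomes with X > Z gives 89/39.
E[X | X > Z] = (89/39) / (19/39) = 89/19.

89/19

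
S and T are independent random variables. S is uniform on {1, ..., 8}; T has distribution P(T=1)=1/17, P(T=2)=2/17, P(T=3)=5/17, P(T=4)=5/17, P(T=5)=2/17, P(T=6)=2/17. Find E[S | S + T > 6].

P(S + T > 6) = 12/17.
Summing S·P(x,y) over outcomes with S + T > 6 gives 265/68.
E[S | S + T > 6] = (265/68) / (12/17) = 265/48.

265/48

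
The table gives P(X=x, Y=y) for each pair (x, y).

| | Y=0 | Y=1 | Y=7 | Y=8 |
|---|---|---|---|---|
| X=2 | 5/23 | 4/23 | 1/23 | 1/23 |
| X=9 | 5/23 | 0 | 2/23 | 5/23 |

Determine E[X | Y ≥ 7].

P(Y ≥ 7) = 9/23.
Σ X·P over the event = 2·(1/23) + 2·(1/23) + 9·(2/23) + 9·(5/23) = 67/23.
E[X | Y ≥ 7] = (67/23) / (9/23) = 67/9.

67/9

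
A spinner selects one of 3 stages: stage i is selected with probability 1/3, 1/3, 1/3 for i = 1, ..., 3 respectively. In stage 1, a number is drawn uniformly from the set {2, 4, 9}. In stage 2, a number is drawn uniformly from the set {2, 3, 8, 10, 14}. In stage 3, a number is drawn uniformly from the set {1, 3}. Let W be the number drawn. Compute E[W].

E[W | stage 1] = (2+4+9)/3 = 5.
E[W | stage 2] = (2+3+8+10+14)/5 = 37/5.
E[W | stage 3] = (1+3)/2 = 2.
By the law of total expectation,
E[W] = (1/3)·(5) + (1/3)·(37/5) + (1/3)·(2) = 24/5.

24/5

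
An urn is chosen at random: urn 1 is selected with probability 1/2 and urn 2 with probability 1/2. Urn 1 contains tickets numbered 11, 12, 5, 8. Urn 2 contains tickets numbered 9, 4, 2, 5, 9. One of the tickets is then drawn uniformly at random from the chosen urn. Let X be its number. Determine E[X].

37/5

E[X | urn 1] = (11+12+5+8)/4 = 9.
E[X | urn 2] = (9+4+2+5+9)/5 = 29/5.
By the law of total expectation,
E[X] = (1/2)·(9) + (1/2)·(29/5) = 37/5.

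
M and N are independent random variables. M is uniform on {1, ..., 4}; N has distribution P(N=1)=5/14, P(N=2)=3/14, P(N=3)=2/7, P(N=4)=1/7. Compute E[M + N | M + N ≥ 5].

P(M + N ≥ 5) = 31/56.
Summing (M+N)·P(x,y) over outcomes with M + N ≥ 5 gives 13/4.
E[M + N | M + N ≥ 5] = (13/4) / (31/56) = 182/31.

182/31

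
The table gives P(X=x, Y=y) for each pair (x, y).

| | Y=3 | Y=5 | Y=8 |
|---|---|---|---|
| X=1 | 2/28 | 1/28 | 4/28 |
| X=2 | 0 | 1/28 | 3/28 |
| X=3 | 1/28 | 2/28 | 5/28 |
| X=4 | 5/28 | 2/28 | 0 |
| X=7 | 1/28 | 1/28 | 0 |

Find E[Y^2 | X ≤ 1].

299/7

P(X ≤ 1) = 1/4.
Σ Y^2·P over the event = 9·(2/28) + 25·(1/28) + 64·(4/28) = 299/28.
E[Y^2 | X ≤ 1] = (299/28) / (1/4) = 299/7.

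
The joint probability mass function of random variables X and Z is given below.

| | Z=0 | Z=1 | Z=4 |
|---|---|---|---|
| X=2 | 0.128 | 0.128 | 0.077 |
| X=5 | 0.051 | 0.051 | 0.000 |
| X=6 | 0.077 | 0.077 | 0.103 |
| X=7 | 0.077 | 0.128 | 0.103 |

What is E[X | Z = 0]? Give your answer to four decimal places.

P(Z = 0) = 0.333.
Σ X·P over the event = 2·(0.128) + 5·(0.051) + 6·(0.077) + 7·(0.077) = 1.512.
E[X | Z = 0] = (1.512) / (0.333) = 4.5405.

4.5405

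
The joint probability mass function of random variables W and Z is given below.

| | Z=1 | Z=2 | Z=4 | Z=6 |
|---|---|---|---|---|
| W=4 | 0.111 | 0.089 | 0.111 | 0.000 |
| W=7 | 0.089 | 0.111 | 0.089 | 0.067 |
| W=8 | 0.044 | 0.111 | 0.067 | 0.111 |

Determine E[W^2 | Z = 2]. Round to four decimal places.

P(Z = 2) = 0.311.
Σ W^2·P over the event = 16·(0.089) + 49·(0.111) + 64·(0.111) = 13.967.
E[W^2 | Z = 2] = (13.967) / (0.311) = 44.9100.

44.9100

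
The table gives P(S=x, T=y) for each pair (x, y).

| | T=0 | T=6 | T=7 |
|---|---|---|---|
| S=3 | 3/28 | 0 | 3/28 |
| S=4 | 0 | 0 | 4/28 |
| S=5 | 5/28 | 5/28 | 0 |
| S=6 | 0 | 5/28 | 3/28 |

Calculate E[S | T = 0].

17/4

P(T = 0) = 2/7.
Σ S·P over the event = 3·(3/28) + 5·(5/28) = 17/14.
E[S | T = 0] = (17/14) / (2/7) = 17/4.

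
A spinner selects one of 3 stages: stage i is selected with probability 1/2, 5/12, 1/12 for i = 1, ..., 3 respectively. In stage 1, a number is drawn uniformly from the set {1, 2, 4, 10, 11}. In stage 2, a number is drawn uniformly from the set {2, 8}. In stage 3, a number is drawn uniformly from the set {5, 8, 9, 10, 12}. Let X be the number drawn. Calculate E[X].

E[X | stage 1] = (1+2+4+10+11)/5 = 28/5.
E[X | stage 2] = (2+8)/2 = 5.
E[X | stage 3] = (5+8+9+10+12)/5 = 44/5.
E[X] = (1/2)·(28/5) + (5/12)·(5) + (1/12)·(44/5) = 337/60.

337/60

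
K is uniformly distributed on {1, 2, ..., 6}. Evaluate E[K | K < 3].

Given K < 3, K is equally likely to be any of {1, 2}.
E[K | K < 3] = (1 + 2) / 2 = 3/2.

3/2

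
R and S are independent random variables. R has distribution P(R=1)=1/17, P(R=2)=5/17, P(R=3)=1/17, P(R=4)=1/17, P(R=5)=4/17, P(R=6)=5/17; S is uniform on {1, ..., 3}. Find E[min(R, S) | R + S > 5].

P(R + S > 5) = 10/17.
Summing min(R,S)·P(x,y) over outcomes with R + S > 5 gives 62/51.
E[min(R, S) | R + S > 5] = (62/51) / (10/17) = 31/15.

31/15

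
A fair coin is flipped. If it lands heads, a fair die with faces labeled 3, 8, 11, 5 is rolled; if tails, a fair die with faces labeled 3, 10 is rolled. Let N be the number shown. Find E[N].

53/8

E[N | heads] = (3+8+11+5)/4 = 27/4.
E[N | tails] = (3+10)/2 = 13/2.
E[N] = (1/2)·(27/4) + (1/2)·(13/2) = 53/8.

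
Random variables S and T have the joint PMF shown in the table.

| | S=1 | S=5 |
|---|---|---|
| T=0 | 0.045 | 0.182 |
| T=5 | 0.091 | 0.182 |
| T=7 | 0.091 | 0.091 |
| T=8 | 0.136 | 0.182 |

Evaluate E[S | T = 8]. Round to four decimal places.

3.2893

P(T = 8) = 0.318.
Σ S·P over the event = 1·(0.136) + 5·(0.182) = 1.046.
E[S | T = 8] = (1.046) / (0.318) = 3.2893.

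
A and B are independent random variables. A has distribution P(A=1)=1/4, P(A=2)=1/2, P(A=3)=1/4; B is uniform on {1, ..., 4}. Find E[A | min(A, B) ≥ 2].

7/3

P(min(A, B) ≥ 2) = 9/16.
Summing A·P(x,y) over outcomes with min(A, B) ≥ 2 gives 21/16.
E[A | min(A, B) ≥ 2] = (21/16) / (9/16) = 7/3.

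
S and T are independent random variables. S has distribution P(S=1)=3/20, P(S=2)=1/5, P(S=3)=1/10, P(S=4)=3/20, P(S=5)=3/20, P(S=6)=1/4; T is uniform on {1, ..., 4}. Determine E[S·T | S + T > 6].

543/37

P(S + T > 6) = 37/80.
Summing ST·P(x,y) over outcomes with S + T > 6 gives 543/80.
E[S·T | S + T > 6] = (543/80) / (37/80) = 543/37.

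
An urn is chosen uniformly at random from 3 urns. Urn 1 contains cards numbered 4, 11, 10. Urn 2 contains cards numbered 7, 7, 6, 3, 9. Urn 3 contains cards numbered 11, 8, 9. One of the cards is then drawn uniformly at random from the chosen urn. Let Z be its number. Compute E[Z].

361/45

E[Z | urn 1] = (4+11+10)/3 = 25/3.
E[Z | urn 2] = (7+7+6+3+9)/5 = 32/5.
E[Z | urn 3] = (11+8+9)/3 = 28/3.
By the law of total expectation,
E[Z] = (1/3)·(25/3) + (1/3)·(32/5) + (1/3)·(28/3) = 361/45.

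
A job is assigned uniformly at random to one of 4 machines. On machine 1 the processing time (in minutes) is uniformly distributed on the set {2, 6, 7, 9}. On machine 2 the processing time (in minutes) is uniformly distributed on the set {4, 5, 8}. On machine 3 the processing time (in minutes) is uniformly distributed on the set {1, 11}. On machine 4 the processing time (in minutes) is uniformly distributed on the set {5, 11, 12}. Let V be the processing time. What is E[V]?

E[V | machine 1] = (2+6+7+9)/4 = 6.
E[V | machine 2] = (4+5+8)/3 = 17/3.
E[V | machine 3] = (1+11)/2 = 6.
E[V | machine 4] = (5+11+12)/3 = 28/3.
E[V] = (1/4)·(6) + (1/4)·(17/3) + (1/4)·(6) + (1/4)·(28/3) = 27/4.

27/4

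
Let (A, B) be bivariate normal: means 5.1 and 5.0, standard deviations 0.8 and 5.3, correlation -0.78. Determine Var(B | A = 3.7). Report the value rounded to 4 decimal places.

11.0000

The conditional variance in a bivariate normal is σ_B²(1 − ρ²), independent of x.
Var(B | A=3.7) = (5.3)²·(1 − (-0.78)²) = 28.09·0.3916 = 11.0000.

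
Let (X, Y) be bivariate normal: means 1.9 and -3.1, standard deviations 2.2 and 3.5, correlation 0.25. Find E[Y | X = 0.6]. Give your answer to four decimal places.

-3.6170

For a bivariate normal, E[Y | X=x] = μ_Y + ρ·(σ_Y/σ_X)·(x − μ_X).
E[Y | X=0.6] = -3.1 + (0.25)·(3.5/2.2)·(0.6 − (1.9)) = -3.1 + (0.39773)·(-1.3) = -3.6170.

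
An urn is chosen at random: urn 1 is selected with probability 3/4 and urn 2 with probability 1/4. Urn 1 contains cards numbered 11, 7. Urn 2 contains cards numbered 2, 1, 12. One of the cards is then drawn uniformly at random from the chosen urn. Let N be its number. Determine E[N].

E[N | urn 1] = (11+7)/2 = 9.
E[N | urn 2] = (2+1+12)/3 = 5.
E[N] = (3/4)·(9) + (1/4)·(5) = 8.

8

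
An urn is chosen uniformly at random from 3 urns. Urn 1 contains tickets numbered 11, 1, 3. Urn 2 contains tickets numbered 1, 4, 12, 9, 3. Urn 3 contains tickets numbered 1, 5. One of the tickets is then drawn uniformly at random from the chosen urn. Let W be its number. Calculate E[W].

E[W | urn 1] = (11+1+3)/3 = 5.
E[W | urn 2] = (1+4+12+9+3)/5 = 29/5.
E[W | urn 3] = (1+5)/2 = 3.
E[W] = (1/3)·(5) + (1/3)·(29/5) + (1/3)·(3) = 23/5.

23/5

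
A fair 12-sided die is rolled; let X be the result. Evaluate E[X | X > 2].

Given X > 2, X is equally likely to be any of {3, 4, 5, 6, 7, 8, 9, 10, 11, 12}.
E[X | X > 2] = (3 + 4 + 5 + 6 + 7 + 8 + 9 + 10 + 11 + 12) / 10 = 15/2.

15/2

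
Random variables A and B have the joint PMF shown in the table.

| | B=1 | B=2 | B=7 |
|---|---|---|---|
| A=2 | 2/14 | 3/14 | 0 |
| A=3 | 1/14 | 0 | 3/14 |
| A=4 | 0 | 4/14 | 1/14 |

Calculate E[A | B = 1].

P(B = 1) = 3/14.
Σ A·P over the event = 2·(2/14) + 3·(1/14) = 1/2.
E[A | B = 1] = (1/2) / (3/14) = 7/3.

7/3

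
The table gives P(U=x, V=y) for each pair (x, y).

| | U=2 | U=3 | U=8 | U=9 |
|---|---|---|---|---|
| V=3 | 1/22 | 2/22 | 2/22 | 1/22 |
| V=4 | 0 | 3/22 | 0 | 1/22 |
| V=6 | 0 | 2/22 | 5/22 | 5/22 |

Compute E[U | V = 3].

11/2

P(V = 3) = 3/11.
Summing U·P(U=x,V=y) over the conditioning event gives 3/2.
E[U | V = 3] = (3/2) / (3/11) = 11/2.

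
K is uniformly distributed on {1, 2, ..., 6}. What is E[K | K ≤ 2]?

3/2

Given K ≤ 2, K is equally likely to be any of {1, 2}.
E[K | K ≤ 2] = (1 + 2) / 2 = 3/2.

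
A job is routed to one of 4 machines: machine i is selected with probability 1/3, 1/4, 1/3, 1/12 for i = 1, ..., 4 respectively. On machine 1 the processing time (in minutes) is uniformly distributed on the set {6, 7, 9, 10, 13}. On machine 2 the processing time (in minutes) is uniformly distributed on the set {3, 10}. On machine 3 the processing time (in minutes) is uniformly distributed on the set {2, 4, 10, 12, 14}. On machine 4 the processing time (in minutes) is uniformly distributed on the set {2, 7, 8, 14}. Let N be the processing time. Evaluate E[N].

1937/240

E[N | machine 1] = (6+7+9+10+13)/5 = 9.
E[N | machine 2] = (3+10)/2 = 13/2.
E[N | machine 3] = (2+4+10+12+14)/5 = 42/5.
E[N | machine 4] = (2+7+8+14)/4 = 31/4.
E[N] = (1/3)·(9) + (1/4)·(13/2) + (1/3)·(42/5) + (1/12)·(31/4) = 1937/240.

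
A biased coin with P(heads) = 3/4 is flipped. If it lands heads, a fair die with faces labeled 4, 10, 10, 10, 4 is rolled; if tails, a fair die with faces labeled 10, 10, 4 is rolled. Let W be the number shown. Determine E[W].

77/10

E[W | heads] = (4+10+10+10+4)/5 = 38/5.
E[W | tails] = (10+10+4)/3 = 8.
By the law of total expectation,
E[W] = (3/4)·(38/5) + (1/4)·(8) = 77/10.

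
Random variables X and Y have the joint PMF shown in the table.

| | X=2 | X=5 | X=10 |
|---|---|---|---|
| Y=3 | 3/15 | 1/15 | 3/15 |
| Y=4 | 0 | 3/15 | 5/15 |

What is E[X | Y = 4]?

65/8

P(Y = 4) = 8/15.
Σ X·P over the event = 5·(3/15) + 10·(5/15) = 13/3.
E[X | Y = 4] = (13/3) / (8/15) = 65/8.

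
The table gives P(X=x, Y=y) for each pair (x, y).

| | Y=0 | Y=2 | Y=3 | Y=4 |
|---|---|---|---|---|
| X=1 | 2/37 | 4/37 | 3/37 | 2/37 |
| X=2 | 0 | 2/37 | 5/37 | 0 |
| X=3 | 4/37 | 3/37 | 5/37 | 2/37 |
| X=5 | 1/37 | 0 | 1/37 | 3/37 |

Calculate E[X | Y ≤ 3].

23/10

P(Y ≤ 3) = 30/37.
Summing X·P(X=x,Y=y) over the conditioning event gives 69/37.
E[X | Y ≤ 3] = (69/37) / (30/37) = 23/10.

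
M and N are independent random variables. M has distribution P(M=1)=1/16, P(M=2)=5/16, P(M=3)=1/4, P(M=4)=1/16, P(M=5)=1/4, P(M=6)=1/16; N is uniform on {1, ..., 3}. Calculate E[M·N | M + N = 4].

P(M + N = 4) = 5/24.
Summing MN·P(x,y) over outcomes with M + N = 4 gives 35/48.
E[M·N | M + N = 4] = (35/48) / (5/24) = 7/2.

7/2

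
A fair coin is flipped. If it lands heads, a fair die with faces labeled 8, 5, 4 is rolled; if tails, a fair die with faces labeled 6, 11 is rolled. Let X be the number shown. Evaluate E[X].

85/12

E[X | heads] = (8+5+4)/3 = 17/3.
E[X | tails] = (6+11)/2 = 17/2.
By the law of total expectation,
E[X] = (1/2)·(17/3) + (1/2)·(17/2) = 85/12.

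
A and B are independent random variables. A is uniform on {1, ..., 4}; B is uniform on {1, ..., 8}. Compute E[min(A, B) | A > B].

Outcomes with A > B: (2,1), (3,1), (3,2), (4,1), (4,2), (4,3), each with probability 1/32.
E[min(A, B) | A > B] = (1 + 1 + 2 + 1 + 2 + 3) / 6 = 5/3.

5/3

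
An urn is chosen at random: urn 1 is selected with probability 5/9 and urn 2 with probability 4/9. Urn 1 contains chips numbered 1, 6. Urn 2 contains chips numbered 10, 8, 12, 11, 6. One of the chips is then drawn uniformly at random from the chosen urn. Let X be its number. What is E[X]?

E[X | urn 1] = (1+6)/2 = 7/2.
E[X | urn 2] = (10+8+12+11+6)/5 = 47/5.
By the law of total expectation,
E[X] = (5/9)·(7/2) + (4/9)·(47/5) = 551/90.

551/90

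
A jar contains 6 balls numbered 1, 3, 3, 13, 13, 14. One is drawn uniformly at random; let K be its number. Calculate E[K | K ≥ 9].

P(K ≥ 9) = 1/2.
Σ over the event: 13·1/3 + 14·1/6 = 20/3.
E[K | K ≥ 9] = (20/3) / (1/2) = 40/3.

40/3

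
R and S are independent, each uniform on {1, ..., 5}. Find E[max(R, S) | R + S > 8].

Outcomes with R + S > 8: (4,5), (5,4), (5,5), each with probability 1/25.
E[max(R, S) | R + S > 8] = (5 + 5 + 5) / 3 = 5.

5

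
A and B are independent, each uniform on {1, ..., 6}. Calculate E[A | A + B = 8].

4

P(A + B = 8) = 5/36.
Summing A·P(x,y) over outcomes with A + B = 8 gives 5/9.
E[A | A + B = 8] = (5/9) / (5/36) = 4.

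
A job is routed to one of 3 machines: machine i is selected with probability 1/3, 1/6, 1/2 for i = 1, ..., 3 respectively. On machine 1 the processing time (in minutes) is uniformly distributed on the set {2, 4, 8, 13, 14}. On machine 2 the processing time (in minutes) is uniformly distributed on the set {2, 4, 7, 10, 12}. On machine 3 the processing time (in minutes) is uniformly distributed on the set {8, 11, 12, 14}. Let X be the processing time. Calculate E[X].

381/40

E[X | machine 1] = (2+4+8+13+14)/5 = 41/5.
E[X | machine 2] = (2+4+7+10+12)/5 = 7.
E[X | machine 3] = (8+11+12+14)/4 = 45/4.
By the law of total expectation,
E[X] = (1/3)·(41/5) + (1/6)·(7) + (1/2)·(45/4) = 381/40.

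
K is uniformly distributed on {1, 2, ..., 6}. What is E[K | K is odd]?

Given K is odd, K is equally likely to be any of {1, 3, 5}.
E[K | K is odd] = (1 + 3 + 5) / 3 = 3.

3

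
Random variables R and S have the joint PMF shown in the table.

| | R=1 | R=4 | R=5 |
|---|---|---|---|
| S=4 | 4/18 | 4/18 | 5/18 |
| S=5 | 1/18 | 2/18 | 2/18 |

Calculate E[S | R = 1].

P(R = 1) = 5/18.
Σ S·P over the event = 4·(4/18) + 5·(1/18) = 7/6.
E[S | R = 1] = (7/6) / (5/18) = 21/5.

21/5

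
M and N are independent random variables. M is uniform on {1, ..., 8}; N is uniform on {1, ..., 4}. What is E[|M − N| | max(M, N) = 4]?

12/7

Outcomes with max(M, N) = 4: (1,4), (2,4), (3,4), (4,1), (4,2), (4,3), (4,4), each with probability 1/32.
E[|M − N| | max(M, N) = 4] = (3 + 2 + 1 + 3 + 2 + 1 + 0) / 7 = 12/7.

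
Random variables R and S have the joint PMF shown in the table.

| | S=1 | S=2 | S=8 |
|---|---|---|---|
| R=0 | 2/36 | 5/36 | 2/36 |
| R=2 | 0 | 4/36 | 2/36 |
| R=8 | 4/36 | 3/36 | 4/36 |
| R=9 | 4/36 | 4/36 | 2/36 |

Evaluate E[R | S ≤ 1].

34/5

P(S ≤ 1) = 5/18.
Σ R·P over the event = 0·(2/36) + 8·(4/36) + 9·(4/36) = 17/9.
E[R | S ≤ 1] = (17/9) / (5/18) = 34/5.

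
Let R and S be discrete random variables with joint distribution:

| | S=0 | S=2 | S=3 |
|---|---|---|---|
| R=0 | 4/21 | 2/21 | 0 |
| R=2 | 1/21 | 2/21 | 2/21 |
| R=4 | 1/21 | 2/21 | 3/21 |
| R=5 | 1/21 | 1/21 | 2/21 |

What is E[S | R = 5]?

P(R = 5) = 4/21.
Σ S·P over the event = 0·(1/21) + 2·(1/21) + 3·(2/21) = 8/21.
E[S | R = 5] = (8/21) / (4/21) = 2.

2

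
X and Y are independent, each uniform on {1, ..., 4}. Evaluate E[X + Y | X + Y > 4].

6

P(X + Y > 4) = 5/8.
Summing (X+Y)·P(x,y) over outcomes with X + Y > 4 gives 15/4.
E[X + Y | X + Y > 4] = (15/4) / (5/8) = 6.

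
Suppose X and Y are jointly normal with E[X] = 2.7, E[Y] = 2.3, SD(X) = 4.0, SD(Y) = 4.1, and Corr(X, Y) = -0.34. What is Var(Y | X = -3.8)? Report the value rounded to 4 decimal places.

14.8668

Var(Y | X=x) = (1 − ρ²)·σ_Y².
Var(Y | X=-3.8) = (4.1)²·(1 − (-0.34)²) = 16.81·0.8844 = 14.8668.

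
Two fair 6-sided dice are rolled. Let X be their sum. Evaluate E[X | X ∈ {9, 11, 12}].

10

P(X ∈ {9, 11, 12}) = 7/36.
Σ over the event: 9·1/9 + 11·1/18 + 12·1/36 = 35/18.
E[X | X ∈ {9, 11, 12}] = (35/18) / (7/36) = 10.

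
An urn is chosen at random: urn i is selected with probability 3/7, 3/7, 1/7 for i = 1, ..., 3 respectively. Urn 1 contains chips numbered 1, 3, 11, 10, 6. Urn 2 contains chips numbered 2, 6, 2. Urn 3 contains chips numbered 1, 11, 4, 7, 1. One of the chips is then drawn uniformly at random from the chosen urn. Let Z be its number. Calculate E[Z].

167/35

E[Z | urn 1] = (1+3+11+10+6)/5 = 31/5.
E[Z | urn 2] = (2+6+2)/3 = 10/3.
E[Z | urn 3] = (1+11+4+7+1)/5 = 24/5.
E[Z] = (3/7)·(31/5) + (3/7)·(10/3) + (1/7)·(24/5) = 167/35.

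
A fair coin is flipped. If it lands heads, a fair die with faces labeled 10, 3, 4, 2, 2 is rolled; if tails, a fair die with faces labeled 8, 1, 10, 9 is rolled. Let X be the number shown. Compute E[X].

E[X | heads] = (10+3+4+2+2)/5 = 21/5.
E[X | tails] = (8+1+10+9)/4 = 7.
E[X] = (1/2)·(21/5) + (1/2)·(7) = 28/5.

28/5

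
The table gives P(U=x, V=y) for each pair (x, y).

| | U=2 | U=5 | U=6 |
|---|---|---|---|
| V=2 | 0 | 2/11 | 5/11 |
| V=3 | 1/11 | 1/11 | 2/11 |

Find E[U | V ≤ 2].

40/7

P(V ≤ 2) = 7/11.
Σ U·P over the event = 5·(2/11) + 6·(5/11) = 40/11.
E[U | V ≤ 2] = (40/11) / (7/11) = 40/7.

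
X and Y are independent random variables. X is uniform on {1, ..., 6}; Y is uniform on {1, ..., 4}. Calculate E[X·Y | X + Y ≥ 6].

P(X + Y ≥ 6) = 7/12.
Summing XY·P(x,y) over outcomes with X + Y ≥ 6 gives 175/24.
E[X·Y | X + Y ≥ 6] = (175/24) / (7/12) = 25/2.

25/2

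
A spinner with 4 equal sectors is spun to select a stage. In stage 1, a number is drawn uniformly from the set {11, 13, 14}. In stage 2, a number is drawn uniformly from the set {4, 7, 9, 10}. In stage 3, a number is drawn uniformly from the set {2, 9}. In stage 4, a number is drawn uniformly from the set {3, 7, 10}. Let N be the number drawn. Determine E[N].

97/12

E[N | stage 1] = (11+13+14)/3 = 38/3.
E[N | stage 2] = (4+7+9+10)/4 = 15/2.
E[N | stage 3] = (2+9)/2 = 11/2.
E[N | stage 4] = (3+7+10)/3 = 20/3.
E[N] = (1/4)·(38/3) + (1/4)·(15/2) + (1/4)·(11/2) + (1/4)·(20/3) = 97/12.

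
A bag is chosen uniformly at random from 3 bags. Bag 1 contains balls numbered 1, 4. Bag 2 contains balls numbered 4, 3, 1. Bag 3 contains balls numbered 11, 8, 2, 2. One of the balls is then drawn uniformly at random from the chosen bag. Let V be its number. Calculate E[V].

131/36

E[V | bag 1] = (1+4)/2 = 5/2.
E[V | bag 2] = (4+3+1)/3 = 8/3.
E[V | bag 3] = (11+8+2+2)/4 = 23/4.
E[V] = (1/3)·(5/2) + (1/3)·(8/3) + (1/3)·(23/4) = 131/36.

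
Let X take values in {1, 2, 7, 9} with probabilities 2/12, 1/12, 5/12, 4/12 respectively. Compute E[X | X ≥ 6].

P(X ≥ 6) = 3/4.
Σ over the event: 7·5/12 + 9·1/3 = 71/12.
E[X | X ≥ 6] = (71/12) / (3/4) = 71/9.

71/9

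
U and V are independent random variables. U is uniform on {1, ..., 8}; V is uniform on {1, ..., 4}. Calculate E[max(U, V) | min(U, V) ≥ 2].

109/21

P(min(U, V) ≥ 2) = 21/32.
Summing max(U,V)·P(x,y) over outcomes with min(U, V) ≥ 2 gives 109/32.
E[max(U, V) | min(U, V) ≥ 2] = (109/32) / (21/32) = 109/21.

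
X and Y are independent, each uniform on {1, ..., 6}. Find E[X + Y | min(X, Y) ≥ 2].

P(min(X, Y) ≥ 2) = 25/36.
Summing (X+Y)·P(x,y) over outcomes with min(X, Y) ≥ 2 gives 50/9.
E[X + Y | min(X, Y) ≥ 2] = (50/9) / (25/36) = 8.

8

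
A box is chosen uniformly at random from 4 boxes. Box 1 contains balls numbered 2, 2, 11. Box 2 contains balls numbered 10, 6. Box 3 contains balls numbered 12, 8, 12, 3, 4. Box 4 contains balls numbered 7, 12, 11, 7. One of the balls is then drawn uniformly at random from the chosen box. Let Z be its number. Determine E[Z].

E[Z | box 1] = (2+2+11)/3 = 5.
E[Z | box 2] = (10+6)/2 = 8.
E[Z | box 3] = (12+8+12+3+4)/5 = 39/5.
E[Z | box 4] = (7+12+11+7)/4 = 37/4.
By the law of total expectation,
E[Z] = (1/4)·(5) + (1/4)·(8) + (1/4)·(39/5) + (1/4)·(37/4) = 601/80.

601/80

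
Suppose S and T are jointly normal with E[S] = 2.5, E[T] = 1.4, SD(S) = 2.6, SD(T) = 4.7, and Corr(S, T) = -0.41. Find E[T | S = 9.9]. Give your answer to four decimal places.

-4.0845

For a bivariate normal, E[T | S=x] = μ_T + ρ·(σ_T/σ_S)·(x − μ_S).
E[T | S=9.9] = 1.4 + (-0.41)·(4.7/2.6)·(9.9 − (2.5)) = 1.4 + (-0.74115)·(7.4) = -4.0845.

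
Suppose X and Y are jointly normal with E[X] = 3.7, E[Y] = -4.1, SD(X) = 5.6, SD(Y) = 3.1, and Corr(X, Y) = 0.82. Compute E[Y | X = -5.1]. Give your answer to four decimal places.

E[Y | X=x] = μ_Y + ρ(σ_Y/σ_X)(x − μ_X) for jointly normal variables.
E[Y | X=-5.1] = -4.1 + (0.82)·(3.1/5.6)·(-5.1 − (3.7)) = -4.1 + (0.45393)·(-8.8) = -8.0946.

-8.0946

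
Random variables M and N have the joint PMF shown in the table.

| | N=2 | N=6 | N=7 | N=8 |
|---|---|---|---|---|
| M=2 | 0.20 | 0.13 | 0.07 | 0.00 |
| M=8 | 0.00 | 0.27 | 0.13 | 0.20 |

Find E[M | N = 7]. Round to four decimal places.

P(N = 7) = 0.20.
Σ M·P over the event = 2·(0.07) + 8·(0.13) = 1.18.
E[M | N = 7] = (1.18) / (0.20) = 5.9000.

5.9000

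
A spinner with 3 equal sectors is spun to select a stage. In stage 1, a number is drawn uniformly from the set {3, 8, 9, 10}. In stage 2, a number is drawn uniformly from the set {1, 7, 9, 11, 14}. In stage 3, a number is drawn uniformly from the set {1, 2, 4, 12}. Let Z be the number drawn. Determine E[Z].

E[Z | stage 1] = (3+8+9+10)/4 = 15/2.
E[Z | stage 2] = (1+7+9+11+14)/5 = 42/5.
E[Z | stage 3] = (1+2+4+12)/4 = 19/4.
E[Z] = (1/3)·(15/2) + (1/3)·(42/5) + (1/3)·(19/4) = 413/60.

413/60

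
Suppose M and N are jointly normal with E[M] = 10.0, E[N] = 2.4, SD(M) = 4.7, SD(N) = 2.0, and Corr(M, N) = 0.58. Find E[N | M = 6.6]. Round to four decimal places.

1.5609

The regression of N on M has slope ρ·σ_N/σ_M and passes through (μ_M, μ_N).
E[N | M=6.6] = 2.4 + (0.58)·(2.0/4.7)·(6.6 − (10.0)) = 2.4 + (0.2468085)·(-3.4) = 1.5609.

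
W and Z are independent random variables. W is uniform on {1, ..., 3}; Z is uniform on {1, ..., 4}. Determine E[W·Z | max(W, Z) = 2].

Outcomes with max(W, Z) = 2: (1,2), (2,1), (2,2), each with probability 1/12.
E[W·Z | max(W, Z) = 2] = (2 + 2 + 4) / 3 = 8/3.

8/3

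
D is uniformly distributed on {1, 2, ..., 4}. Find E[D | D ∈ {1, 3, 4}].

P(D ∈ {1, 3, 4}) = 3/4.
Σ over the event: 1·1/4 + 3·1/4 + 4·1/4 = 2.
E[D | D ∈ {1, 3, 4}] = (2) / (3/4) = 8/3.

8/3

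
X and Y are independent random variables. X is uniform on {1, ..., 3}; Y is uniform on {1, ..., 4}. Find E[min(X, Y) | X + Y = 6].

5/2

P(X + Y = 6) = 1/6.
Summing min(X,Y)·P(x,y) over outcomes with X + Y = 6 gives 5/12.
E[min(X, Y) | X + Y = 6] = (5/12) / (1/6) = 5/2.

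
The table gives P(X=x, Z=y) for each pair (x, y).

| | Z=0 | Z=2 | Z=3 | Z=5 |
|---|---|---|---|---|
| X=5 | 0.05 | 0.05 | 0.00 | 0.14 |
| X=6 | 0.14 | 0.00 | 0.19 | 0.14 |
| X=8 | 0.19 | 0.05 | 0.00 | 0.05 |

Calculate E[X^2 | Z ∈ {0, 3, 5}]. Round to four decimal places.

41.1444

P(Z ∈ {0, 3, 5}) = 0.90.
Summing X^2·P(X=x,Z=y) over the conditioning event gives 37.03.
E[X^2 | Z ∈ {0, 3, 5}] = (37.03) / (0.90) = 41.1444.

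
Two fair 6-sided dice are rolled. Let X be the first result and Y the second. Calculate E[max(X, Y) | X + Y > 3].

P(X + Y > 3) = 11/12.
Summing max(X,Y)·P(x,y) over outcomes with X + Y > 3 gives 13/3.
E[max(X, Y) | X + Y > 3] = (13/3) / (11/12) = 52/11.

52/11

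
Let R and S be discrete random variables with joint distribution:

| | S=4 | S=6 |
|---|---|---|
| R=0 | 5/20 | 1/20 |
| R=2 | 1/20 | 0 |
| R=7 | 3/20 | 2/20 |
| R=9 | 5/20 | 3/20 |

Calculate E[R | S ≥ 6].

41/6

P(S ≥ 6) = 3/10.
Σ R·P over the event = 0·(1/20) + 7·(2/20) + 9·(3/20) = 41/20.
E[R | S ≥ 6] = (41/20) / (3/10) = 41/6.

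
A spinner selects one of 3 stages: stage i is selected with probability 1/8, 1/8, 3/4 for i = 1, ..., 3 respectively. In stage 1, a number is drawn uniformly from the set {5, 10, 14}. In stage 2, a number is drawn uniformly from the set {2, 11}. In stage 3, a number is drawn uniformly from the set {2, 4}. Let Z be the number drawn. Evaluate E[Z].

E[Z | stage 1] = (5+10+14)/3 = 29/3.
E[Z | stage 2] = (2+11)/2 = 13/2.
E[Z | stage 3] = (2+4)/2 = 3.
By the law of total expectation,
E[Z] = (1/8)·(29/3) + (1/8)·(13/2) + (3/4)·(3) = 205/48.

205/48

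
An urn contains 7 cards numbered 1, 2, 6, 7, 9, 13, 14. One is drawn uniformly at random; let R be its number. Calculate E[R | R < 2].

P(R < 2) = 1/7.
Σ over the event: 1·1/7 = 1/7.
E[R | R < 2] = (1/7) / (1/7) = 1.

1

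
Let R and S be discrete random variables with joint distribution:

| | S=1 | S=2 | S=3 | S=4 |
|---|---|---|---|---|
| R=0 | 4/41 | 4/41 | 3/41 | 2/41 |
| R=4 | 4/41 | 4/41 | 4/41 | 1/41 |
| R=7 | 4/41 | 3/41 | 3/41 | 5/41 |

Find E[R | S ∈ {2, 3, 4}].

113/29

P(S ∈ {2, 3, 4}) = 29/41.
Summing R·P(R=x,S=y) over the conditioning event gives 113/41.
E[R | S ∈ {2, 3, 4}] = (113/41) / (29/41) = 113/29.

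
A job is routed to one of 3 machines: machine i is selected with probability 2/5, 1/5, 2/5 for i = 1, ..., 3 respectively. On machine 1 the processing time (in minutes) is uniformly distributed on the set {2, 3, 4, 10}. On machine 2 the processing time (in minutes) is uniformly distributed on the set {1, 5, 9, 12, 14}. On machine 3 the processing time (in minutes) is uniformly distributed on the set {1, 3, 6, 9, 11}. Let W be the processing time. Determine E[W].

E[W | machine 1] = (2+3+4+10)/4 = 19/4.
E[W | machine 2] = (1+5+9+12+14)/5 = 41/5.
E[W | machine 3] = (1+3+6+9+11)/5 = 6.
E[W] = (2/5)·(19/4) + (1/5)·(41/5) + (2/5)·(6) = 297/50.

297/50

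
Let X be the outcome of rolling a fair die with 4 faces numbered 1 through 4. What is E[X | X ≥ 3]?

7/2

Given X ≥ 3, X is equally likely to be any of {3, 4}.
E[X | X ≥ 3] = (3 + 4) / 2 = 7/2.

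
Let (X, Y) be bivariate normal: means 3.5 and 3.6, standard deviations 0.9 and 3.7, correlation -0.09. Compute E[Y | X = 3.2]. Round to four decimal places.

3.7110

The regression of Y on X has slope ρ·σ_Y/σ_X and passes through (μ_X, μ_Y).
E[Y | X=3.2] = 3.6 + (-0.09)·(3.7/0.9)·(3.2 − (3.5)) = 3.6 + (-0.37)·(-0.3) = 3.7110.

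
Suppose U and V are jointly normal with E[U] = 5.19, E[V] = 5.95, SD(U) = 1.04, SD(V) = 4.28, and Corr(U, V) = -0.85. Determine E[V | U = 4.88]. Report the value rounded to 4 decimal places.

7.0344

For a bivariate normal, E[V | U=x] = μ_V + ρ·(σ_V/σ_U)·(x − μ_U).
E[V | U=4.88] = 5.95 + (-0.85)·(4.28/1.04)·(4.88 − (5.19)) = 5.95 + (-3.4981)·(-0.31) = 7.0344.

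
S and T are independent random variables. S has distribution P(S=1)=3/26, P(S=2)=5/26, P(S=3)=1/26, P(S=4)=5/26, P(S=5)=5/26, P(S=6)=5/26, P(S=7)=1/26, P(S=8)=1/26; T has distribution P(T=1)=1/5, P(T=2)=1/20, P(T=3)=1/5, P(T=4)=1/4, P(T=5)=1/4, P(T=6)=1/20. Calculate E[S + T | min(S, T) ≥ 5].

P(min(S, T) ≥ 5) = 9/65.
Summing (S+T)·P(x,y) over outcomes with min(S, T) ≥ 5 gives 99/65.
E[S + T | min(S, T) ≥ 5] = (99/65) / (9/65) = 11.

11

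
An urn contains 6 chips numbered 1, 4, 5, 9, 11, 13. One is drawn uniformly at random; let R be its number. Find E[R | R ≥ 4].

42/5

P(R ≥ 4) = 5/6.
Σ over the event: 4·1/6 + 5·1/6 + 9·1/6 + 11·1/6 + 13·1/6 = 7.
E[R | R ≥ 4] = (7) / (5/6) = 42/5.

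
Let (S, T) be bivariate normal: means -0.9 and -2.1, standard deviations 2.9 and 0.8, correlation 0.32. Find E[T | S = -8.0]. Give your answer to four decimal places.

E[T | S=x] = μ_T + ρ(σ_T/σ_S)(x − μ_S) for jointly normal variables.
E[T | S=-8.0] = -2.1 + (0.32)·(0.8/2.9)·(-8.0 − (-0.9)) = -2.1 + (0.088276)·(-7.1) = -2.7268.

-2.7268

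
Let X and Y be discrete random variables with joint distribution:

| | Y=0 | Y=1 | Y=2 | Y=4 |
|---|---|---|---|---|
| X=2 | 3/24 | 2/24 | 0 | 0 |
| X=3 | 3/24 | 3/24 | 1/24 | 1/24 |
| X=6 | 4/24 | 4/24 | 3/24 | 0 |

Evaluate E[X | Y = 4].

3

P(Y = 4) = 1/24.
Summing X·P(X=x,Y=y) over the conditioning event gives 1/8.
E[X | Y = 4] = (1/8) / (1/24) = 3.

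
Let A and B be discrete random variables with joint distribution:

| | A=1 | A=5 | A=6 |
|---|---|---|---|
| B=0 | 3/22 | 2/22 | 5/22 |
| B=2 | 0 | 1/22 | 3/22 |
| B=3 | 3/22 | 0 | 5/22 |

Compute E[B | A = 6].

21/13

P(A = 6) = 13/22.
Σ B·P over the event = 0·(5/22) + 2·(3/22) + 3·(5/22) = 21/22.
E[B | A = 6] = (21/22) / (13/22) = 21/13.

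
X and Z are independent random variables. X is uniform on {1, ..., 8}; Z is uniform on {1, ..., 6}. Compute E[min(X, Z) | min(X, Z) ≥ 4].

71/15

P(min(X, Z) ≥ 4) = 5/16.
Summing min(X,Z)·P(x,y) over outcomes with min(X, Z) ≥ 4 gives 71/48.
E[min(X, Z) | min(X, Z) ≥ 4] = (71/48) / (5/16) = 71/15.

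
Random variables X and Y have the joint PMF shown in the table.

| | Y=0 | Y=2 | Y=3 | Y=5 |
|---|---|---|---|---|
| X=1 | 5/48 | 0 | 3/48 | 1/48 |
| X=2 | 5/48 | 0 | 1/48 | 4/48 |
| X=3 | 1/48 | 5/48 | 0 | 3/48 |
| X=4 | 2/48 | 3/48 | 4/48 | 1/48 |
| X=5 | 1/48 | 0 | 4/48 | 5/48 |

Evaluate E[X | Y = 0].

31/14

P(Y = 0) = 7/24.
Σ X·P over the event = 1·(5/48) + 2·(5/48) + 3·(1/48) + 4·(2/48) + 5·(1/48) = 31/48.
E[X | Y = 0] = (31/48) / (7/24) = 31/14.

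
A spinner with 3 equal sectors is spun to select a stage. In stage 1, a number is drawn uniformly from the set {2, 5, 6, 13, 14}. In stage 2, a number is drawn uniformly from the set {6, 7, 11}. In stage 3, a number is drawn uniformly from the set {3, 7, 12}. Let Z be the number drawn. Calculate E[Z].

E[Z | stage 1] = (2+5+6+13+14)/5 = 8.
E[Z | stage 2] = (6+7+11)/3 = 8.
E[Z | stage 3] = (3+7+12)/3 = 22/3.
E[Z] = (1/3)·(8) + (1/3)·(8) + (1/3)·(22/3) = 70/9.

70/9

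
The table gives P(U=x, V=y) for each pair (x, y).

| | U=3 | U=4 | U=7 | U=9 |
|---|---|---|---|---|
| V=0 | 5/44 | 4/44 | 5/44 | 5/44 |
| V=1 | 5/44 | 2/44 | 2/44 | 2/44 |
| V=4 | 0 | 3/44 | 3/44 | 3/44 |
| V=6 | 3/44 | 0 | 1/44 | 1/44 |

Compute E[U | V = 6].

5

P(V = 6) = 5/44.
Summing U·P(U=x,V=y) over the conditioning event gives 25/44.
E[U | V = 6] = (25/44) / (5/44) = 5.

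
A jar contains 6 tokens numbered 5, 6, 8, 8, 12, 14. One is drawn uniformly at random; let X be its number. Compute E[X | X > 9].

P(X > 9) = 1/3.
Σ over the event: 12·1/6 + 14·1/6 = 13/3.
E[X | X > 9] = (13/3) / (1/3) = 13.

13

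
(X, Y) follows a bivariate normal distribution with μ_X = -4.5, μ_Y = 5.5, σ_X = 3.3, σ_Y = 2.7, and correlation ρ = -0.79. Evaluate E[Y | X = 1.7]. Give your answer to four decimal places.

For a bivariate normal, E[Y | X=x] = μ_Y + ρ·(σ_Y/σ_X)·(x − μ_X).
E[Y | X=1.7] = 5.5 + (-0.79)·(2.7/3.3)·(1.7 − (-4.5)) = 5.5 + (-0.646364)·(6.2) = 1.4925.

1.4925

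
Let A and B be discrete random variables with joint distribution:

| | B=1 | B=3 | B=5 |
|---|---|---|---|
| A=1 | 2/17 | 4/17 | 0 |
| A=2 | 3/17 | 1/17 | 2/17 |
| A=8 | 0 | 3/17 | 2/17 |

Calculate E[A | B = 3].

P(B = 3) = 8/17.
Summing A·P(A=x,B=y) over the conditioning event gives 30/17.
E[A | B = 3] = (30/17) / (8/17) = 15/4.

15/4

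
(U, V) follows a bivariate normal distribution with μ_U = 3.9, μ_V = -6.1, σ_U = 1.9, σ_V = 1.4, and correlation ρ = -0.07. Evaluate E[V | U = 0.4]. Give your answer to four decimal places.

-5.9195

For a bivariate normal, E[V | U=x] = μ_V + ρ·(σ_V/σ_U)·(x − μ_U).
E[V | U=0.4] = -6.1 + (-0.07)·(1.4/1.9)·(0.4 − (3.9)) = -6.1 + (-0.051579)·(-3.5) = -5.9195.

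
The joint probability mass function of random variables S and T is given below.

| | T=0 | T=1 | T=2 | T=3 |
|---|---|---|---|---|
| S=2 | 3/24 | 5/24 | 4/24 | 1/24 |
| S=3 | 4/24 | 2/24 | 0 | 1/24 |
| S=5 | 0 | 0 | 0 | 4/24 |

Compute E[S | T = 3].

25/6

P(T = 3) = 1/4.
Σ S·P over the event = 2·(1/24) + 3·(1/24) + 5·(4/24) = 25/24.
E[S | T = 3] = (25/24) / (1/4) = 25/6.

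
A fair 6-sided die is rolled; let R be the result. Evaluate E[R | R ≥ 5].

Given R ≥ 5, R is equally likely to be any of {5, 6}.
E[R | R ≥ 5] = (5 + 6) / 2 = 11/2.

11/2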